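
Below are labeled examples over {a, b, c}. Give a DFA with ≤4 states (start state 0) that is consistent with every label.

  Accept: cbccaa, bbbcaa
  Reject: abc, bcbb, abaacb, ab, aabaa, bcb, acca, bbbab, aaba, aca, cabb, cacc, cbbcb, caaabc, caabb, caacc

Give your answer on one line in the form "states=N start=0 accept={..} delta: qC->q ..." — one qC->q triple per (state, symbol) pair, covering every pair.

states=4 start=0 accept={3} delta: 0a->0 0b->0 0c->1 1a->2 1b->0 1c->1 2a->3 2b->0 2c->0 3a->0 3b->0 3c->0

State merging on the prefix tree: take the shortest (then alphabetical) example prefix whose next move is undefined and point that move at state 0, else 1, else 2, ...; a target is out if some Accept/Reject pair would then sit in one state with the same input left (inseparable). If every existing state is out, open a new one.
a: 0a undefined. 0a->0: ok.
b: 0b undefined. 0b->0: ok.
c: 0c undefined. 0c->0: no, cbccaa/abc meet in 0. Open state 1: 0c->1.
ca: 1a undefined. 1a->0: no, bbbcaa/ab meet in 0. 1a->1: no, bbbcaa/abc meet in 1. Open state 2: 1a->2.
cb: 1b undefined. 1b->0: ok.
acc: 1c undefined. 1c->0: no, cbccaa/bcbb meet in 0. 1c->1: ok.
caa: 2a undefined. 2a->0: no, cbccaa/bcbb meet in 0. 2a->1: no, cbccaa/abc meet in 1. 2a->2: no, cbccaa/acca meet in 2. Open state 3: 2a->3.
cab: 2b undefined. 2b->0: ok.
cac: 2c undefined. 2c->0: ok.
caaa: 3a undefined. 3a->0: ok.
caab: 3b undefined. 3b->0: ok.
caac: 3c undefined. 3c->0: ok.
All examples now run through 4 states with every (state, symbol) defined. Accept strings end in {3}, Reject strings end in {0,1,2}; accept={3}.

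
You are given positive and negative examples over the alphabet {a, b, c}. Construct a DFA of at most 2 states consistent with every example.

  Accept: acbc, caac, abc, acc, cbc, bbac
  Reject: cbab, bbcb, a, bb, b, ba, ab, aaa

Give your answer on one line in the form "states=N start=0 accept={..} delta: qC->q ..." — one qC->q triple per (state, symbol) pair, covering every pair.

states=2 start=0 accept={1} delta: 0a->0 0b->0 0c->1 1a->0 1b->0 1c->1

Grow the machine one transition at a time. Run the examples from 0; the earliest place one falls off (shortest prefix, ties alphabetical) gets sent to the lowest-numbered state that keeps every Accept/Reject pair distinguishable — a pair clashes when both reach the same state with identical unread suffix — and to a fresh state only if none does.
a: 0a undefined. 0a->0: ok.
b: 0b undefined. 0b->0: ok.
c: 0c undefined. 0c->0: no, acbc/cbab meet in 0. Open state 1: 0c->1.
ca: 1a undefined. 1a->0: ok.
cb: 1b undefined. 1b->0: ok.
acc: 1c undefined. 1c->0: no, acc/cbab meet in 0. 1c->1: ok.
All examples now run through 2 states with every (state, symbol) defined. Accept strings end in {1}, Reject strings end in {0}; accept={1}.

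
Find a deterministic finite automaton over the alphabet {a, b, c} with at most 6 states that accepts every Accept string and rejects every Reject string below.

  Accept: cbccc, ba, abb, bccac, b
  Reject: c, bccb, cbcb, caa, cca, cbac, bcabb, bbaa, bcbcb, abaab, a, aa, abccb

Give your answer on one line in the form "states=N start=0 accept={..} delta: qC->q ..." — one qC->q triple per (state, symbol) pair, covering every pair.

State merging on the prefix tree: take the shortest (then alphabetical) example prefix whose next move is undefined and point that move at state 0, else 1, else 2, ...; a target is out if some Accept/Reject pair would then sit in one state with the same input left (inseparable). If every existing state is out, open a new one.
a: 0a undefined. 0a->0: ok.
b: 0b undefined. 0b->0: no, ba/bbaa meet in 0. Open state 1: 0b->1.
c: 0c undefined. 0c->0: ok.
ba: 1a undefined. 1a->0: no, ba/c meet in 0. 1a->1: no, abb/abaab meet in 1 with "b" left. Open state 2: 1a->2.
bb: 1b undefined. 1b->0: no, abb/c meet in 0. 1b->1: ok.
bc: 1c undefined. 1c->0: no, cbccc/c meet in 0. 1c->1: no, cbccc/bccb meet in 1. 1c->2: ok.
bca: 2a undefined. 2a->0: no, abb/bcabb meet in 1. 2a->1: no, abb/bcabb meet in 1. 2a->2: no, ba/bbaa meet in 2. Open state 3: 2a->3.
bcb: 2b undefined. 2b->0: no, abb/bcbcb meet in 1. 2b->1: no, abb/cbcb meet in 1. 2b->2: no, ba/cbcb meet in 2. 2b->3: ok.
bcc: 2c undefined. 2c->0: no, cbccc/c meet in 0. 2c->1: no, abb/bccb meet in 1. 2c->2: no, cbccc/cbac meet in 2. 2c->3: ok.
bcab: 3b undefined. 3b->0: no, abb/bcabb meet in 1. 3b->1: no, abb/bccb meet in 1. 3b->2: no, ba/bccb meet in 2. 3b->3: ok.
bcbc: 3c undefined. 3c->0: no, cbccc/c meet in 0. 3c->1: no, cbccc/bcbcb meet in 1. 3c->2: ok.
bcca: 3a undefined. 3a->0: no, bccac/c meet in 0. 3a->1: ok.
All examples now run through 4 states with every (state, symbol) defined. Accept strings end in {1,2}, Reject strings end in {0,3}; accept={1,2}.

states=4 start=0 accept={1,2} delta: 0a->0 0b->1 0c->0 1a->2 1b->1 1c->2 2a->3 2b->3 2c->3 3a->1 3b->3 3c->2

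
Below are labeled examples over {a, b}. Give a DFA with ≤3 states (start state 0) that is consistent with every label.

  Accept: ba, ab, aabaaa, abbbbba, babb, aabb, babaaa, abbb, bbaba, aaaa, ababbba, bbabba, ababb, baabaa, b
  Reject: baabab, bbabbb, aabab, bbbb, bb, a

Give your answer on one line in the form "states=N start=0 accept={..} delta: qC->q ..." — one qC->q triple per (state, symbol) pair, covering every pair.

Grow the machine one transition at a time. Run the examples from 0; the earliest place one falls off (shortest prefix, ties alphabetical) gets sent to the lowest-numbered state that keeps every Accept/Reject pair distinguishable — a pair clashes when both reach the same state with identical unread suffix — and to a fresh state only if none does.
a: 0a undefined. 0a->0: no, aabb/bb meet in 0 with "bb" left. Open state 1: 0a->1.
b: 0b undefined. 0b->0: no, ba/a meet in 1. 0b->1: no, ab/bb meet in 1 with "b" left. Open state 2: 0b->2.
aa: 1a undefined. 1a->0: no, aabb/bb meet in 2 with "b" left. 1a->1: no, aaaa/a meet in 1. 1a->2: ok.
ab: 1b undefined. 1b->0: no, abbb/bb meet in 2 with "b" left. 1b->1: no, ab/a meet in 1. 1b->2: ok.
ba: 2a undefined. 2a->0: no, ab/baabab meet in 2. 2a->1: no, ba/a meet in 1. 2a->2: ok.
bb: 2b undefined. 2b->0: no, ba/baabab meet in 2. 2b->1: ok.
All examples now run through 3 states with every (state, symbol) defined. Accept strings end in {2}, Reject strings end in {1}; accept={2}.

states=3 start=0 accept={2} delta: 0a->1 0b->2 1a->2 1b->2 2a->2 2b->1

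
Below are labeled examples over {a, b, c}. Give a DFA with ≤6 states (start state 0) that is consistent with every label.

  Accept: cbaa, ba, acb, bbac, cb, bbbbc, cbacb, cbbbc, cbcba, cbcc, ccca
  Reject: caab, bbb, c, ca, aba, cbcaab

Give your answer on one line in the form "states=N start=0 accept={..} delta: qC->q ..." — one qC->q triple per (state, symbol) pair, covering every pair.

Fold the examples into a partial DFA from state 0: repeatedly fix the first undefined (state, symbol) met by the shortest-then-alphabetical prefix, trying targets in increasing order and rejecting any under which an Accept and a Reject string meet in one state with the same remainder; add a state when all current targets are rejected. Accepting states are where Accept strings end.
a: 0a undefined. 0a->0: no, ba/aba meet in 0 with "ba" left. Open state 1: 0a->1.
b: 0b undefined. 0b->0: no, bbbbc/c meet in 0 with "c" left. 0b->1: ok.
c: 0c undefined. 0c->0: no, cb/ca meet in 1. 0c->1: no, ba/ca meet in 1 with "a" left. Open state 2: 0c->2.
ab: 1b undefined. 1b->0: no, bbbbc/c meet in 2. 1b->1: no, ba/aba meet in 1 with "a" left. 1b->2: no, cb/bbb meet in 2 with "b" left. Open state 3: 1b->3.
ac: 1c undefined. 1c->0: ok.
ba: 1a undefined. 1a->0: ok.
ca: 2a undefined. 2a->0: no, ba/ca meet in 0. 2a->1: no, acb/caab meet in 1. 2a->2: no, cb/caab meet in 2 with "b" left. 2a->3: ok.
cb: 2b undefined. 2b->0: ok.
cc: 2c undefined. 2c->0: no, ccca/ca meet in 3. 2c->1: ok.
aba: 3a undefined. 3a->0: no, cbaa/aba meet in 0. 3a->1: no, acb/aba meet in 1. 3a->2: no, cbaa/caab meet in 0. 3a->3: ok.
bbb: 3b undefined. 3b->0: no, cbaa/caab meet in 0. 3b->1: no, acb/caab meet in 1. 3b->2: no, bbbbc/caab meet in 2. 3b->3: ok.
bbac: 3c undefined. 3c->0: ok.
All examples now run through 4 states with every (state, symbol) defined. Accept strings end in {0,1}, Reject strings end in {2,3}; accept={0,1}.

states=4 start=0 accept={0,1} delta: 0a->1 0b->1 0c->2 1a->0 1b->3 1c->0 2a->3 2b->0 2c->1 3a->3 3b->3 3c->0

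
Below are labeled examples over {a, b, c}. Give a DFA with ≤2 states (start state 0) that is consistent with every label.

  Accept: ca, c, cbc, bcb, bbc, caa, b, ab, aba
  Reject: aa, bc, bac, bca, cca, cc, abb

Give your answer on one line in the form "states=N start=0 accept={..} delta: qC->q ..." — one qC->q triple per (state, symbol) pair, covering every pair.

states=2 start=0 accept={1} delta: 0a->0 0b->1 0c->1 1a->1 1b->0 1c->0

Fold the examples into a partial DFA from state 0: repeatedly fix the first undefined (state, symbol) met by the shortest-then-alphabetical prefix, trying targets in increasing order and rejecting any under which an Accept and a Reject string meet in one state with the same remainder; add a state when all current targets are rejected. Accepting states are where Accept strings end.
a: 0a undefined. 0a->0: ok.
b: 0b undefined. 0b->0: no, ca/bca meet in 0 with "ca" left. Open state 1: 0b->1.
c: 0c undefined. 0c->0: no, ca/aa meet in 0. 0c->1: ok.
ba: 1a undefined. 1a->0: no, ca/aa meet in 0. 1a->1: ok.
bb: 1b undefined. 1b->0: ok.
bc: 1c undefined. 1c->0: ok.
All examples now run through 2 states with every (state, symbol) defined. Accept strings end in {1}, Reject strings end in {0}; accept={1}.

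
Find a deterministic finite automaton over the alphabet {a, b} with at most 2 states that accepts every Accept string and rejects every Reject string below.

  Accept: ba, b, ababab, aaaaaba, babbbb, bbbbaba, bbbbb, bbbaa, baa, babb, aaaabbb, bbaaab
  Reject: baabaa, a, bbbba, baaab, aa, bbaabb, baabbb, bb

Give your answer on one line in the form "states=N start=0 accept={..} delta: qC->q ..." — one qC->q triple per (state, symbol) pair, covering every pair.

states=2 start=0 accept={1} delta: 0a->0 0b->1 1a->1 1b->0

State merging on the prefix tree: take the shortest (then alphabetical) example prefix whose next move is undefined and point that move at state 0, else 1, else 2, ...; a target is out if some Accept/Reject pair would then sit in one state with the same input left (inseparable). If every existing state is out, open a new one.
a: 0a undefined. 0a->0: ok.
b: 0b undefined. 0b->0: no, ba/baabaa meet in 0. Open state 1: 0b->1.
ba: 1a undefined. 1a->0: no, ba/baabaa meet in 0. 1a->1: ok.
bb: 1b undefined. 1b->0: ok.
All examples now run through 2 states with every (state, symbol) defined. Accept strings end in {1}, Reject strings end in {0}; accept={1}.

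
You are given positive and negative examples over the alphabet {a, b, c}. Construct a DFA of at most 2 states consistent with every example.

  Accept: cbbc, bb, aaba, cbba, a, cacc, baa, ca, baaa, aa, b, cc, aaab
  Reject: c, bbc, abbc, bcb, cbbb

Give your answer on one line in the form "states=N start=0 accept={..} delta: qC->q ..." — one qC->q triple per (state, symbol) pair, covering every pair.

Fold the examples into a partial DFA from state 0: repeatedly fix the first undefined (state, symbol) met by the shortest-then-alphabetical prefix, trying targets in increasing order and rejecting any under which an Accept and a Reject string meet in one state with the same remainder; add a state when all current targets are rejected. Accepting states are where Accept strings end.
a: 0a undefined. 0a->0: ok.
b: 0b undefined. 0b->0: ok.
c: 0c undefined. 0c->0: no, cbbc/c meet in 0. Open state 1: 0c->1.
ca: 1a undefined. 1a->0: ok.
cb: 1b undefined. 1b->0: no, cbbc/c meet in 1. 1b->1: ok.
cc: 1c undefined. 1c->0: ok.
All examples now run through 2 states with every (state, symbol) defined. Accept strings end in {0}, Reject strings end in {1}; accept={0}.

states=2 start=0 accept={0} delta: 0a->0 0b->0 0c->1 1a->0 1b->1 1c->0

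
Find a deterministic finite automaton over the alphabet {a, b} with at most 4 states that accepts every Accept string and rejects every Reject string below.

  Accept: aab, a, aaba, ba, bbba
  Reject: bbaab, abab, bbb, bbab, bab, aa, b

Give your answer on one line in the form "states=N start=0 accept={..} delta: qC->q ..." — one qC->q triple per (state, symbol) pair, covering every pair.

Fold the examples into a partial DFA from state 0: repeatedly fix the first undefined (state, symbol) met by the shortest-then-alphabetical prefix, trying targets in increasing order and rejecting any under which an Accept and a Reject string meet in one state with the same remainder; add a state when all current targets are rejected. Accepting states are where Accept strings end.
a: 0a undefined. 0a->0: no, aab/b meet in 0 with "b" left. Open state 1: 0a->1.
b: 0b undefined. 0b->0: no, aab/bbaab meet in 1 with "ab" left. 0b->1: no, aab/bab meet in 1 with "ab" left. Open state 2: 0b->2.
aa: 1a undefined. 1a->0: no, aab/b meet in 2. 1a->1: no, a/aa meet in 1. 1a->2: ok.
ab: 1b undefined. 1b->0: ok.
ba: 2a undefined. 2a->0: no, ba/abab meet in 0. 2a->1: ok.
bb: 2b undefined. 2b->0: no, aab/bbaab meet in 0. 2b->1: no, aab/bbab meet in 1. 2b->2: no, aab/bbaab meet in 2. Open state 3: 2b->3.
bba: 3a undefined. 3a->0: no, aaba/bbaab meet in 0. 3a->1: no, aab/bbaab meet in 3. 3a->2: no, aab/bbab meet in 3. 3a->3: ok.
bbb: 3b undefined. 3b->0: ok.
All examples now run through 4 states with every (state, symbol) defined. Accept strings end in {1,3}, Reject strings end in {0,2}; accept={1,3}.

states=4 start=0 accept={1,3} delta: 0a->1 0b->2 1a->2 1b->0 2a->1 2b->3 3a->3 3b->0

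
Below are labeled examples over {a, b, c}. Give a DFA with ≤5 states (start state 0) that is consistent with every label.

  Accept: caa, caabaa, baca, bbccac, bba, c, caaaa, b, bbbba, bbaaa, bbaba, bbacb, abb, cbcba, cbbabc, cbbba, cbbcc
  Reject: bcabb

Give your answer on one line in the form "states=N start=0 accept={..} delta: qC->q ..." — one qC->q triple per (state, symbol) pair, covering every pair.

Grow the machine one transition at a time. Run the examples from 0; the earliest place one falls off (shortest prefix, ties alphabetical) gets sent to the lowest-numbered state that keeps every Accept/Reject pair distinguishable — a pair clashes when both reach the same state with identical unread suffix — and to a fresh state only if none does.
a: 0a undefined. 0a->0: ok.
b: 0b undefined. 0b->0: ok.
c: 0c undefined. 0c->0: no, caa/bcabb meet in 0. Open state 1: 0c->1.
ca: 1a undefined. 1a->0: no, caa/bcabb meet in 0. 1a->1: ok.
cb: 1b undefined. 1b->0: no, caabaa/bcabb meet in 0. 1b->1: no, caa/bcabb meet in 1. Open state 2: 1b->2.
cbb: 2b undefined. 2b->0: no, bba/bcabb meet in 0. 2b->1: no, caa/bcabb meet in 1. 2b->2: no, bbacb/bcabb meet in 2. Open state 3: 2b->3.
cbc: 2c undefined. 2c->0: ok.
bbcc: 1c undefined. 1c->0: ok.
cbba: 3a undefined. 3a->0: ok.
cbbb: 3b undefined. 3b->0: ok.
cbbc: 3c undefined. 3c->0: ok.
caaba: 2a undefined. 2a->0: ok.
All examples now run through 4 states with every (state, symbol) defined. Accept strings end in {0,1,2}, Reject strings end in {3}; accept={0,1,2}.

states=4 start=0 accept={0,1,2} delta: 0a->0 0b->0 0c->1 1a->1 1b->2 1c->0 2a->0 2b->3 2c->0 3a->0 3b->0 3c->0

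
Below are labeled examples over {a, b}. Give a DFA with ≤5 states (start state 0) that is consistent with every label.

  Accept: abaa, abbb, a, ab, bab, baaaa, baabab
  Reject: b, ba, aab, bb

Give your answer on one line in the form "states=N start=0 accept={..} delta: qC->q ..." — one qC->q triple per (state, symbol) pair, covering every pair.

Grow the machine one transition at a time. Run the examples from 0; the earliest place one falls off (shortest prefix, ties alphabetical) gets sent to the lowest-numbered state that keeps every Accept/Reject pair distinguishable — a pair clashes when both reach the same state with identical unread suffix — and to a fresh state only if none does.
a: 0a undefined. 0a->0: no, ab/b meet in 0 with "b" left. Open state 1: 0a->1.
b: 0b undefined. 0b->0: no, a/ba meet in 1. 0b->1: no, a/b meet in 1. Open state 2: 0b->2.
aa: 1a undefined. 1a->0: ok.
ab: 1b undefined. 1b->0: no, abbb/bb meet in 2 with "b" left. 1b->1: ok.
ba: 2a undefined. 2a->0: no, bab/b meet in 2. 2a->1: no, abaa/ba meet in 1. 2a->2: no, bab/bb meet in 2 with "b" left. Open state 3: 2a->3.
bb: 2b undefined. 2b->0: ok.
baa: 3a undefined. 3a->0: no, baaaa/bb meet in 0. 3a->1: no, baabab/b meet in 2. 3a->2: no, baaaa/b meet in 2. 3a->3: no, baaaa/ba meet in 3. Open state 4: 3a->4.
bab: 3b undefined. 3b->0: no, bab/bb meet in 0. 3b->1: ok.
baaa: 4a undefined. 4a->0: ok.
baab: 4b undefined. 4b->0: ok.
All examples now run through 5 states with every (state, symbol) defined. Accept strings end in {1}, Reject strings end in {0,2,3}; accept={1}.

states=5 start=0 accept={1} delta: 0a->1 0b->2 1a->0 1b->1 2a->3 2b->0 3a->4 3b->1 4a->0 4b->0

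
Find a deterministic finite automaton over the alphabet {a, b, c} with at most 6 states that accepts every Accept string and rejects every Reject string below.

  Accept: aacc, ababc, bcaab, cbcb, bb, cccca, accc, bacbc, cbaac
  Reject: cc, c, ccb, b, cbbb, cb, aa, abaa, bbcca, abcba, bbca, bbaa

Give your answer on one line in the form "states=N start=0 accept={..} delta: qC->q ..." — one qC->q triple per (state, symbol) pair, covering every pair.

Fold the examples into a partial DFA from state 0: repeatedly fix the first undefined (state, symbol) met by the shortest-then-alphabetical prefix, trying targets in increasing order and rejecting any under which an Accept and a Reject string meet in one state with the same remainder; add a state when all current targets are rejected. Accepting states are where Accept strings end.
a: 0a undefined. 0a->0: no, aacc/cc meet in 0 with "cc" left. Open state 1: 0a->1.
b: 0b undefined. 0b->0: no, bb/b meet in 0. 0b->1: ok.
c: 0c undefined. 0c->0: no, cccca/ccb meet in 1. 0c->1: no, bb/cb meet in 1 with "b" left. Open state 2: 0c->2.
aa: 1a undefined. 1a->0: no, aacc/cc meet in 2 with "c" left. 1a->1: ok.
ab: 1b undefined. 1b->0: no, ababc/c meet in 2. 1b->1: no, bb/b meet in 1. 1b->2: no, bb/c meet in 2. Open state 3: 1b->3.
ac: 1c undefined. 1c->0: no, aacc/c meet in 2. 1c->1: no, aacc/b meet in 1. 1c->2: no, aacc/cc meet in 2 with "c" left. 1c->3: ok.
cb: 2b undefined. 2b->0: no, cbcb/cb meet in 0. 2b->1: no, cbcb/cbbb meet in 3 with "b" left. 2b->2: no, cbcb/ccb meet in 2 with "cb" left. 2b->3: no, bb/cb meet in 3. Open state 4: 2b->4.
cc: 2c undefined. 2c->0: no, cccca/ccb meet in 1. 2c->1: no, bb/ccb meet in 3. 2c->2: ok.
aba: 3a undefined. 3a->0: ok.
abc: 3c undefined. 3c->0: no, cccca/bbcca meet in 2 with "a" left. 3c->1: no, aacc/b meet in 1. 3c->2: no, aacc/cc meet in 2. 3c->3: ok.
cba: 4a undefined. 4a->0: ok.
cbb: 4b undefined. 4b->0: ok.
cbc: 4c undefined. 4c->0: no, cbcb/b meet in 1. 4c->1: ok.
abcb: 3b undefined. 3b->0: no, bacbc/cc meet in 2. 3b->1: ok.
cccca: 2a undefined. 2a->0: no, cccca/bbcca meet in 0. 2a->1: no, cccca/b meet in 1. 2a->2: no, cccca/cc meet in 2. 2a->3: ok.
All examples now run through 5 states with every (state, symbol) defined. Accept strings end in {3}, Reject strings end in {0,1,2,4}; accept={3}.

states=5 start=0 accept={3} delta: 0a->1 0b->1 0c->2 1a->1 1b->3 1c->3 2a->3 2b->4 2c->2 3a->0 3b->1 3c->3 4a->0 4b->0 4c->1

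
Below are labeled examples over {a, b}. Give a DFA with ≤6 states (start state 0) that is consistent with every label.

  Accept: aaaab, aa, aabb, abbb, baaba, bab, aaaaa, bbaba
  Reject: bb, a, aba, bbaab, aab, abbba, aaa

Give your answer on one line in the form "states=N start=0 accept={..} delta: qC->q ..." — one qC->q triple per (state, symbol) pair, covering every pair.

State merging on the prefix tree: take the shortest (then alphabetical) example prefix whose next move is undefined and point that move at state 0, else 1, else 2, ...; a target is out if some Accept/Reject pair would then sit in one state with the same input left (inseparable). If every existing state is out, open a new one.
a: 0a undefined. 0a->0: no, aaaab/aab meet in 0 with "b" left. Open state 1: 0a->1.
b: 0b undefined. 0b->0: no, bbaba/aba meet in 1 with "ba" left. 0b->1: no, bab/aab meet in 1 with "ab" left. Open state 2: 0b->2.
aa: 1a undefined. 1a->0: no, aaaab/aab meet in 2. 1a->1: no, aaaab/aab meet in 1 with "b" left. 1a->2: ok.
ab: 1b undefined. 1b->0: no, abbb/bb meet in 2 with "b" left. 1b->1: no, aa/aba meet in 2. 1b->2: ok.
ba: 2a undefined. 2a->0: no, baaba/aba meet in 0. 2a->1: no, aaaab/bb meet in 2 with "b" left. 2a->2: no, aaaab/bb meet in 2 with "b" left. Open state 3: 2a->3.
bb: 2b undefined. 2b->0: no, bbaba/aba meet in 3. 2b->1: no, bab/bbaab meet in 3 with "b" left. 2b->2: no, aaaab/bbaab meet in 3 with "ab" left. 2b->3: ok.
baa: 3a undefined. 3a->0: no, aaaab/bbaab meet in 2. 3a->1: no, baaba/bb meet in 3. 3a->2: no, aaaab/bb meet in 3. 3a->3: no, aaaab/bbaab meet in 3 with "b" left. Open state 4: 3a->4.
bab: 3b undefined. 3b->0: ok.
baab: 4b undefined. 4b->0: no, baaba/a meet in 1. 4b->1: no, aaaab/a meet in 1. 4b->2: no, baaba/bb meet in 3. 4b->3: no, aaaab/bb meet in 3. 4b->4: ok.
bbaa: 4a undefined. 4a->0: no, aa/bbaab meet in 2. 4a->1: no, aa/bbaab meet in 2. 4a->2: ok.
All examples now run through 5 states with every (state, symbol) defined. Accept strings end in {0,2,4}, Reject strings end in {1,3}; accept={0,2,4}.

states=5 start=0 accept={0,2,4} delta: 0a->1 0b->2 1a->2 1b->2 2a->3 2b->3 3a->4 3b->0 4a->2 4b->4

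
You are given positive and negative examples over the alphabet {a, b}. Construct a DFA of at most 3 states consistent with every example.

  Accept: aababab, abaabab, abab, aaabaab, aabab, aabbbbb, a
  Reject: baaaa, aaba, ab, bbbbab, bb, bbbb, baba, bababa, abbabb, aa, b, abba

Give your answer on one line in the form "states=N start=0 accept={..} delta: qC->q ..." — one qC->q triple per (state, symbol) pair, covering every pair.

Fold the examples into a partial DFA from state 0: repeatedly fix the first undefined (state, symbol) met by the shortest-then-alphabetical prefix, trying targets in increasing order and rejecting any under which an Accept and a Reject string meet in one state with the same remainder; add a state when all current targets are rejected. Accepting states are where Accept strings end.
a: 0a undefined. 0a->0: no, a/aa meet in 0. Open state 1: 0a->1.
b: 0b undefined. 0b->0: ok.
aa: 1a undefined. 1a->0: no, aabab/ab meet in 1 with "b" left. 1a->1: no, a/baaaa meet in 1. Open state 2: 1a->2.
ab: 1b undefined. 1b->0: no, abab/ab meet in 0. 1b->1: no, a/ab meet in 1. 1b->2: ok.
aaa: 2a undefined. 2a->0: no, abaabab/bb meet in 0. 2a->1: no, abab/baaaa meet in 2. 2a->2: ok.
aab: 2b undefined. 2b->0: no, aababab/bb meet in 0. 2b->1: ok.
All examples now run through 3 states with every (state, symbol) defined. Accept strings end in {1}, Reject strings end in {0,2}; accept={1}.

states=3 start=0 accept={1} delta: 0a->1 0b->0 1a->2 1b->2 2a->2 2b->1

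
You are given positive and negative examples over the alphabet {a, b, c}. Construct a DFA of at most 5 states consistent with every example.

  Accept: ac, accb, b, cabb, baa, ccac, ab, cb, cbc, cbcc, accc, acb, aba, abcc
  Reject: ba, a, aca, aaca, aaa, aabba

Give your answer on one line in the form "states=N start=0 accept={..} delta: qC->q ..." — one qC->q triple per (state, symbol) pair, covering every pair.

State merging on the prefix tree: take the shortest (then alphabetical) example prefix whose next move is undefined and point that move at state 0, else 1, else 2, ...; a target is out if some Accept/Reject pair would then sit in one state with the same input left (inseparable). If every existing state is out, open a new one.
a: 0a undefined. 0a->0: no, aba/ba meet in 0 with "ba" left. Open state 1: 0a->1.
b: 0b undefined. 0b->0: ok.
c: 0c undefined. 0c->0: ok.
aa: 1a undefined. 1a->0: ok.
ab: 1b undefined. 1b->0: no, aba/ba meet in 1. 1b->1: no, cabb/ba meet in 1. Open state 2: 1b->2.
ac: 1c undefined. 1c->0: ok.
aba: 2a undefined. 2a->0: ok.
abc: 2c undefined. 2c->0: ok.
cabb: 2b undefined. 2b->0: ok.
All examples now run through 3 states with every (state, symbol) defined. Accept strings end in {0,2}, Reject strings end in {1}; accept={0,2}.

states=3 start=0 accept={0,2} delta: 0a->1 0b->0 0c->0 1a->0 1b->2 1c->0 2a->0 2b->0 2c->0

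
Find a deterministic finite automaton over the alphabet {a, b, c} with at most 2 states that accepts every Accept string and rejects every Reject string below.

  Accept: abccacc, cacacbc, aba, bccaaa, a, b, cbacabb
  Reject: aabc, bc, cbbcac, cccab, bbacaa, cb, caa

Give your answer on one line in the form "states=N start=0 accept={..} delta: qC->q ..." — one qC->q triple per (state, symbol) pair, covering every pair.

states=2 start=0 accept={0} delta: 0a->0 0b->0 0c->1 1a->1 1b->1 1c->0

Grow the machine one transition at a time. Run the examples from 0; the earliest place one falls off (shortest prefix, ties alphabetical) gets sent to the lowest-numbered state that keeps every Accept/Reject pair distinguishable — a pair clashes when both reach the same state with identical unread suffix — and to a fresh state only if none does.
a: 0a undefined. 0a->0: ok.
b: 0b undefined. 0b->0: ok.
c: 0c undefined. 0c->0: no, abccacc/aabc meet in 0. Open state 1: 0c->1.
ca: 1a undefined. 1a->0: no, aba/bbacaa meet in 0. 1a->1: ok.
cb: 1b undefined. 1b->0: no, aba/cb meet in 0. 1b->1: ok.
cc: 1c undefined. 1c->0: ok.
All examples now run through 2 states with every (state, symbol) defined. Accept strings end in {0}, Reject strings end in {1}; accept={0}.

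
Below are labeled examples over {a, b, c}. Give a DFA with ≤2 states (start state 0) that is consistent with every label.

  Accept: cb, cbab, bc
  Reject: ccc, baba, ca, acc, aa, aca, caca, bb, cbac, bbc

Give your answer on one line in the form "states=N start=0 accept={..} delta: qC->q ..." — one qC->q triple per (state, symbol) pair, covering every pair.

states=2 start=0 accept={1} delta: 0a->0 0b->1 0c->0 1a->0 1b->0 1c->1

Grow the machine one transition at a time. Run the examples from 0; the earliest place one falls off (shortest prefix, ties alphabetical) gets sent to the lowest-numbered state that keeps every Accept/Reject pair distinguishable — a pair clashes when both reach the same state with identical unread suffix — and to a fresh state only if none does.
a: 0a undefined. 0a->0: ok.
b: 0b undefined. 0b->0: no, bc/bbc meet in 0 with "c" left. Open state 1: 0b->1.
c: 0c undefined. 0c->0: ok.
ba: 1a undefined. 1a->0: ok.
bb: 1b undefined. 1b->0: ok.
bc: 1c undefined. 1c->0: no, bc/ccc meet in 0. 1c->1: ok.
All examples now run through 2 states with every (state, symbol) defined. Accept strings end in {1}, Reject strings end in {0}; accept={1}.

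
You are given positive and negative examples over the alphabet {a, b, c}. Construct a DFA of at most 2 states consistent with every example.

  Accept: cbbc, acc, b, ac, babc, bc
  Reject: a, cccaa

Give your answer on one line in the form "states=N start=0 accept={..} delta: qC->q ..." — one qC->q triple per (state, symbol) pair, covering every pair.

states=2 start=0 accept={1} delta: 0a->0 0b->1 0c->1 1a->0 1b->0 1c->1

Grow the machine one transition at a time. Run the examples from 0; the earliest place one falls off (shortest prefix, ties alphabetical) gets sent to the lowest-numbered state that keeps every Accept/Reject pair distinguishable — a pair clashes when both reach the same state with identical unread suffix — and to a fresh state only if none does.
a: 0a undefined. 0a->0: ok.
b: 0b undefined. 0b->0: no, b/a meet in 0. Open state 1: 0b->1.
c: 0c undefined. 0c->0: no, acc/a meet in 0. 0c->1: ok.
ba: 1a undefined. 1a->0: ok.
bc: 1c undefined. 1c->0: no, acc/a meet in 0. 1c->1: ok.
cb: 1b undefined. 1b->0: ok.
All examples now run through 2 states with every (state, symbol) defined. Accept strings end in {1}, Reject strings end in {0}; accept={1}.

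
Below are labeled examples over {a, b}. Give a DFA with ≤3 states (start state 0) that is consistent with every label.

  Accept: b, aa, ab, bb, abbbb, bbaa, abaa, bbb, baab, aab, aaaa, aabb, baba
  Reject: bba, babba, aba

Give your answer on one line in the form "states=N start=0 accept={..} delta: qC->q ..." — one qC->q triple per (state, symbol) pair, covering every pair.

states=3 start=0 accept={0,1} delta: 0a->0 0b->1 1a->2 1b->1 2a->0 2b->0

State merging on the prefix tree: take the shortest (then alphabetical) example prefix whose next move is undefined and point that move at state 0, else 1, else 2, ...; a target is out if some Accept/Reject pair would then sit in one state with the same input left (inseparable). If every existing state is out, open a new one.
a: 0a undefined. 0a->0: ok.
b: 0b undefined. 0b->0: no, b/bba meet in 0. Open state 1: 0b->1.
ba: 1a undefined. 1a->0: no, aa/aba meet in 0. 1a->1: no, b/aba meet in 1. Open state 2: 1a->2.
bb: 1b undefined. 1b->0: no, aa/bba meet in 0. 1b->1: ok.
baa: 2a undefined. 2a->0: ok.
bab: 2b undefined. 2b->0: ok.
All examples now run through 3 states with every (state, symbol) defined. Accept strings end in {0,1}, Reject strings end in {2}; accept={0,1}.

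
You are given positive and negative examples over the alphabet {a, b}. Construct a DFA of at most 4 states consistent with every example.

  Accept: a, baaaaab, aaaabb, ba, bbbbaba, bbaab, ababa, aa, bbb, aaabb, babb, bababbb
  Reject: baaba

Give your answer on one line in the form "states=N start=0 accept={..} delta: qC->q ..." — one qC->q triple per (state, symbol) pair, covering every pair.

Fold the examples into a partial DFA from state 0: repeatedly fix the first undefined (state, symbol) met by the shortest-then-alphabetical prefix, trying targets in increasing order and rejecting any under which an Accept and a Reject string meet in one state with the same remainder; add a state when all current targets are rejected. Accepting states are where Accept strings end.
a: 0a undefined. 0a->0: ok.
b: 0b undefined. 0b->0: no, a/baaba meet in 0. Open state 1: 0b->1.
ba: 1a undefined. 1a->0: no, a/baaba meet in 0. 1a->1: no, ababa/baaba meet in 1 with "ba" left. Open state 2: 1a->2.
bb: 1b undefined. 1b->0: ok.
baa: 2a undefined. 2a->0: no, ba/baaba meet in 2. 2a->1: no, a/baaba meet in 0. 2a->2: no, ababa/baaba meet in 2 with "ba" left. Open state 3: 2a->3.
bab: 2b undefined. 2b->0: ok.
baaa: 3a undefined. 3a->0: ok.
baab: 3b undefined. 3b->0: no, a/baaba meet in 0. 3b->1: no, ba/baaba meet in 2. 3b->2: ok.
All examples now run through 4 states with every (state, symbol) defined. Accept strings end in {0,1,2}, Reject strings end in {3}; accept={0,1,2}.

states=4 start=0 accept={0,1,2} delta: 0a->0 0b->1 1a->2 1b->0 2a->3 2b->0 3a->0 3b->2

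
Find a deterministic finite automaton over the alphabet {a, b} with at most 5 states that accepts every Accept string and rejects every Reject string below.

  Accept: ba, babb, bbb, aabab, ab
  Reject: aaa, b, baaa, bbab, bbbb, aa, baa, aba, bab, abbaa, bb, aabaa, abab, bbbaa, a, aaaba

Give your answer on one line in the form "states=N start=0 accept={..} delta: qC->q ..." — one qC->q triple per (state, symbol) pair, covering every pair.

State merging on the prefix tree: take the shortest (then alphabetical) example prefix whose next move is undefined and point that move at state 0, else 1, else 2, ...; a target is out if some Accept/Reject pair would then sit in one state with the same input left (inseparable). If every existing state is out, open a new one.
a: 0a undefined. 0a->0: no, ba/aba meet in 0 with "ba" left. Open state 1: 0a->1.
b: 0b undefined. 0b->0: no, ba/a meet in 1. 0b->1: no, ba/aa meet in 1 with "a" left. Open state 2: 0b->2.
aa: 1a undefined. 1a->0: no, aabab/bab meet in 2 with "ab" left. 1a->1: no, aabab/abab meet in 1 with "bab" left. 1a->2: no, ba/aaa meet in 2 with "a" left. Open state 3: 1a->3.
ab: 1b undefined. 1b->0: no, ab/abab meet in 0. 1b->1: no, ab/a meet in 1. 1b->2: no, ba/aba meet in 2 with "a" left. 1b->3: no, ab/aa meet in 3. Open state 4: 1b->4.
ba: 2a undefined. 2a->0: no, babb/bb meet in 2 with "b" left. 2a->1: no, ba/a meet in 1. 2a->2: no, ba/b meet in 2. 2a->3: no, ba/aa meet in 3. 2a->4: ok.
bb: 2b undefined. 2b->0: no, ba/bbab meet in 4. 2b->1: ok.
aaa: 3a undefined. 3a->0: no, ba/aaaba meet in 4. 3a->1: ok.
aab: 3b undefined. 3b->0: ok.
aba: 4a undefined. 4a->0: ok.
abb: 4b undefined. 4b->0: no, babb/b meet in 2. 4b->1: ok.
All examples now run through 5 states with every (state, symbol) defined. Accept strings end in {4}, Reject strings end in {0,1,2,3}; accept={4}.

states=5 start=0 accept={4} delta: 0a->1 0b->2 1a->3 1b->4 2a->4 2b->1 3a->1 3b->0 4a->0 4b->1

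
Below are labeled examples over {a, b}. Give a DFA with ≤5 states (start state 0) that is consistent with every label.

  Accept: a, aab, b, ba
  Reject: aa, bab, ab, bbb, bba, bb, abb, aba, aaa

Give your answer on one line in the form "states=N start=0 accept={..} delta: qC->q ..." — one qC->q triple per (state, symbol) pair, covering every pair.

states=5 start=0 accept={1,2} delta: 0a->1 0b->2 1a->3 1b->4 2a->1 2b->4 3a->0 3b->1 4a->0 4b->0

State merging on the prefix tree: take the shortest (then alphabetical) example prefix whose next move is undefined and point that move at state 0, else 1, else 2, ...; a target is out if some Accept/Reject pair would then sit in one state with the same input left (inseparable). If every existing state is out, open a new one.
a: 0a undefined. 0a->0: no, a/aa meet in 0. Open state 1: 0a->1.
b: 0b undefined. 0b->0: no, a/bba meet in 1. 0b->1: no, aab/bab meet in 1 with "ab" left. Open state 2: 0b->2.
aa: 1a undefined. 1a->0: no, a/aaa meet in 1. 1a->1: no, a/aa meet in 1. 1a->2: no, aab/bb meet in 2 with "b" left. Open state 3: 1a->3.
ab: 1b undefined. 1b->0: no, a/aba meet in 1. 1b->1: no, a/ab meet in 1. 1b->2: no, b/ab meet in 2. 1b->3: no, aab/abb meet in 3 with "b" left. Open state 4: 1b->4.
ba: 2a undefined. 2a->0: no, b/bab meet in 2. 2a->1: ok.
bb: 2b undefined. 2b->0: no, a/bba meet in 1. 2b->1: no, a/bb meet in 1. 2b->2: no, a/bba meet in 1. 2b->3: no, aab/bbb meet in 3 with "b" left. 2b->4: ok.
aaa: 3a undefined. 3a->0: ok.
aab: 3b undefined. 3b->0: no, aab/aaa meet in 0. 3b->1: ok.
aba: 4a undefined. 4a->0: ok.
abb: 4b undefined. 4b->0: ok.
All examples now run through 5 states with every (state, symbol) defined. Accept strings end in {1,2}, Reject strings end in {0,3,4}; accept={1,2}.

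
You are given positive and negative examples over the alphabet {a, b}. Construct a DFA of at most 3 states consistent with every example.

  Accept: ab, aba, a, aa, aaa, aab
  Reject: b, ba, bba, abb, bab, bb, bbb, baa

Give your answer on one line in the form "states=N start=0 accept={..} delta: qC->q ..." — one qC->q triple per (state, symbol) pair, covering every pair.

State merging on the prefix tree: take the shortest (then alphabetical) example prefix whose next move is undefined and point that move at state 0, else 1, else 2, ...; a target is out if some Accept/Reject pair would then sit in one state with the same input left (inseparable). If every existing state is out, open a new one.
a: 0a undefined. 0a->0: no, ab/b meet in 0 with "b" left. Open state 1: 0a->1.
b: 0b undefined. 0b->0: no, ab/bab meet in 1 with "b" left. 0b->1: no, ab/bb meet in 1 with "b" left. Open state 2: 0b->2.
aa: 1a undefined. 1a->0: no, aab/b meet in 2. 1a->1: ok.
ab: 1b undefined. 1b->0: ok.
ba: 2a undefined. 2a->0: no, ab/ba meet in 0. 2a->1: no, ab/bab meet in 0. 2a->2: ok.
bb: 2b undefined. 2b->0: no, ab/bab meet in 0. 2b->1: no, ab/bbb meet in 0. 2b->2: ok.
All examples now run through 3 states with every (state, symbol) defined. Accept strings end in {0,1}, Reject strings end in {2}; accept={0,1}.

states=3 start=0 accept={0,1} delta: 0a->1 0b->2 1a->1 1b->0 2a->2 2b->2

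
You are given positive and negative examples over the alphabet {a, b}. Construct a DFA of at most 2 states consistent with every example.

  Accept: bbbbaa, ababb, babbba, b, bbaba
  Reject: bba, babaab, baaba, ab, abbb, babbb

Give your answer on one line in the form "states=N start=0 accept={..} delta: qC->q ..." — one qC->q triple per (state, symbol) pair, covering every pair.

states=2 start=0 accept={0} delta: 0a->1 0b->0 1a->0 1b->1

Grow the machine one transition at a time. Run the examples from 0; the earliest place one falls off (shortest prefix, ties alphabetical) gets sent to the lowest-numbered state that keeps every Accept/Reject pair distinguishable — a pair clashes when both reach the same state with identical unread suffix — and to a fresh state only if none does.
a: 0a undefined. 0a->0: no, b/ab meet in 0 with "b" left. Open state 1: 0a->1.
b: 0b undefined. 0b->0: ok.
ab: 1b undefined. 1b->0: no, ababb/ab meet in 0. 1b->1: ok.
aba: 1a undefined. 1a->0: ok.
All examples now run through 2 states with every (state, symbol) defined. Accept strings end in {0}, Reject strings end in {1}; accept={0}.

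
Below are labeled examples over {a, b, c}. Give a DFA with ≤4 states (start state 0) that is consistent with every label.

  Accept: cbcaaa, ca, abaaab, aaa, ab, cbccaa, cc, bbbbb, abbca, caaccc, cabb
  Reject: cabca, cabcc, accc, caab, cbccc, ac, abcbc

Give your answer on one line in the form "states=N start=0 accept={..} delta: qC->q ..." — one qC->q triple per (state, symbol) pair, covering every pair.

states=4 start=0 accept={0,2} delta: 0a->0 0b->0 0c->1 1a->2 1b->0 1c->0 2a->2 2b->3 2c->0 3a->1 3b->0 3c->3

State merging on the prefix tree: take the shortest (then alphabetical) example prefix whose next move is undefined and point that move at state 0, else 1, else 2, ...; a target is out if some Accept/Reject pair would then sit in one state with the same input left (inseparable). If every existing state is out, open a new one.
a: 0a undefined. 0a->0: ok.
b: 0b undefined. 0b->0: ok.
c: 0c undefined. 0c->0: no, cbcaaa/cabca meet in 0. Open state 1: 0c->1.
ca: 1a undefined. 1a->0: no, ca/cabca meet in 0. 1a->1: no, ca/ac meet in 1. Open state 2: 1a->2.
cb: 1b undefined. 1b->0: ok.
cc: 1c undefined. 1c->0: ok.
caa: 2a undefined. 2a->0: no, cbcaaa/caab meet in 0. 2a->1: no, abaaab/caab meet in 0. 2a->2: ok.
cab: 2b undefined. 2b->0: no, cbcaaa/cabca meet in 2. 2b->1: no, abaaab/cabca meet in 0. 2b->2: no, cbcaaa/caab meet in 2. Open state 3: 2b->3.
caac: 2c undefined. 2c->0: ok.
cabb: 3b undefined. 3b->0: ok.
cabc: 3c undefined. 3c->0: no, abaaab/cabca meet in 0. 3c->1: no, cbcaaa/cabca meet in 2. 3c->2: no, cbcaaa/cabca meet in 2. 3c->3: ok.
cabca: 3a undefined. 3a->0: no, abaaab/cabca meet in 0. 3a->1: ok.
All examples now run through 4 states with every (state, symbol) defined. Accept strings end in {0,2}, Reject strings end in {1,3}; accept={0,2}.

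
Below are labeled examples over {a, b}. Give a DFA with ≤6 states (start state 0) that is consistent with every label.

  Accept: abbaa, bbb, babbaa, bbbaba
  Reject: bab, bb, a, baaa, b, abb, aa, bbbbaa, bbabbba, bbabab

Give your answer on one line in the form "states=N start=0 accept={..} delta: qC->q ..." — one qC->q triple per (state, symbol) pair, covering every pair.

Grow the machine one transition at a time. Run the examples from 0; the earliest place one falls off (shortest prefix, ties alphabetical) gets sent to the lowest-numbered state that keeps every Accept/Reject pair distinguishable — a pair clashes when both reach the same state with identical unread suffix — and to a fresh state only if none does.
a: 0a undefined. 0a->0: ok.
b: 0b undefined. 0b->0: no, abbaa/bab meet in 0. Open state 1: 0b->1.
ba: 1a undefined. 1a->0: ok.
bb: 1b undefined. 1b->0: no, abbaa/bb meet in 0. 1b->1: no, abbaa/a meet in 0. Open state 2: 1b->2.
bba: 2a undefined. 2a->0: no, abbaa/a meet in 0. 2a->1: no, abbaa/a meet in 0. 2a->2: no, abbaa/bb meet in 2. Open state 3: 2a->3.
bbb: 2b undefined. 2b->0: no, bbb/a meet in 0. 2b->1: no, abbaa/bbbbaa meet in 3 with "a" left. 2b->2: no, abbaa/bbbbaa meet in 3 with "a" left. 2b->3: ok.
bbab: 3b undefined. 3b->0: no, bbb/bbabbba meet in 3. 3b->1: no, abbaa/bbabbba meet in 3 with "a" left. 3b->2: no, abbaa/bbbbaa meet in 3 with "a" left. 3b->3: no, abbaa/bbabbba meet in 3 with "a" left. Open state 4: 3b->4.
bbba: 3a undefined. 3a->0: no, abbaa/a meet in 0. 3a->1: no, abbaa/bab meet in 1. 3a->2: no, abbaa/bb meet in 2. 3a->3: ok.
bbaba: 4a undefined. 4a->0: no, bbbaba/a meet in 0. 4a->1: no, bbbaba/bab meet in 1. 4a->2: no, abbaa/bbbbaa meet in 3. 4a->3: no, abbaa/bbbbaa meet in 3. 4a->4: no, bbbaba/bbbbaa meet in 4. Open state 5: 4a->5.
bbabb: 4b undefined. 4b->0: ok.
bbabab: 5b undefined. 5b->0: ok.
bbbbaa: 5a undefined. 5a->0: ok.
All examples now run through 6 states with every (state, symbol) defined. Accept strings end in {3,5}, Reject strings end in {0,1,2}; accept={3,5}.

states=6 start=0 accept={3,5} delta: 0a->0 0b->1 1a->0 1b->2 2a->3 2b->3 3a->3 3b->4 4a->5 4b->0 5a->0 5b->0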